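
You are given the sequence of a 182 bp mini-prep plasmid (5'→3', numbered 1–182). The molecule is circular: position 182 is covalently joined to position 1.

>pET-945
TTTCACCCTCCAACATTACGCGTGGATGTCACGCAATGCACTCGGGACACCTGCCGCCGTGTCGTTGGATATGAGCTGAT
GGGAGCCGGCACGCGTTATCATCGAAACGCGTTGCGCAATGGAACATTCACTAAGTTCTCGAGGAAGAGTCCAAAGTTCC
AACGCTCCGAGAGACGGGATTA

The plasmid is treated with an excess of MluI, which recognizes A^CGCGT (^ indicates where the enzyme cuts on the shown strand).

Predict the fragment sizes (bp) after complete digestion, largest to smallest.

MluI sites (ACGCGT) start at positions 18, 91, 107.
MluI cuts after the first base of each site, so after positions 18, 91, 107.
Circular molecule, 3 cuts → 3 fragments:
  19–91 → 73 bp
  92–107 → 16 bp
  108–182 then 1–18 → 75 + 18 = 93 bp
Sorted largest to smallest: 93, 73, 16 bp.

93, 73, 16 bp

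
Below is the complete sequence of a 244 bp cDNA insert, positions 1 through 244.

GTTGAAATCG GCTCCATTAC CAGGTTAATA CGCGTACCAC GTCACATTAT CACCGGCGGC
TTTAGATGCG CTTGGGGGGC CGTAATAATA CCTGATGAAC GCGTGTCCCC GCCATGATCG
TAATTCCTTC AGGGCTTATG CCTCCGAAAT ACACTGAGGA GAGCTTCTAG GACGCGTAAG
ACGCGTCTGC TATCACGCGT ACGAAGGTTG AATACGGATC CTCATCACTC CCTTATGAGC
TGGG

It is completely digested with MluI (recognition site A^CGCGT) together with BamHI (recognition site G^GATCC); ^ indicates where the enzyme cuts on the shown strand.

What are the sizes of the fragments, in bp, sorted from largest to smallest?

73, 69, 30, 28, 21, 14, 9 bp

MluI sites (ACGCGT) start at positions 30, 99, 172, 181, 195.
MluI cuts after the first base of each site, so after positions 30, 99, 172, 181, 195.
The BamHI site (GGATCC) starts at position 216.
BamHI cuts after the first base of each site, so after position 216.
Combined cut positions: 30, 99, 172, 181, 195, 216.
Linear molecule, 6 cuts → 7 fragments:
  1–30 → 30 bp
  31–99 → 69 bp
  100–172 → 73 bp
  173–181 → 9 bp
  182–195 → 14 bp
  196–216 → 21 bp
  217–244 → 28 bp
Sorted largest to smallest: 73, 69, 30, 28, 21, 14, 9 bp.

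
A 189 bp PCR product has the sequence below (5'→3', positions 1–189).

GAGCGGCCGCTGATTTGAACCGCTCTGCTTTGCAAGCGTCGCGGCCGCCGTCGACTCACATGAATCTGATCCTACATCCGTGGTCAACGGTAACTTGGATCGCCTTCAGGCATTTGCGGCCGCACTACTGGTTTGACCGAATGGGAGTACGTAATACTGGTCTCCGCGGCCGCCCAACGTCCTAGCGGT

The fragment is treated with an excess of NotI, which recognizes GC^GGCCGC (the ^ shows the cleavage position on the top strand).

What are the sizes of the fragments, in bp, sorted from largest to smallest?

NotI sites (GCGGCCGC) start at positions 3, 41, 116, 166.
NotI cuts after base 2 of each site, so after positions 4, 42, 117, 167.
Linear molecule, 4 cuts → 5 fragments:
  1–4 → 4 bp
  5–42 → 38 bp
  43–117 → 75 bp
  118–167 → 50 bp
  168–189 → 22 bp
Sorted largest to smallest: 75, 50, 38, 22, 4 bp.

75, 50, 38, 22, 4 bp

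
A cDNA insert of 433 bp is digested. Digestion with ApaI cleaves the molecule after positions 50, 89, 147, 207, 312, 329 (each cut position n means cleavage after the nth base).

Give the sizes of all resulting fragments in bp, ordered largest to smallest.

Linear molecule, 6 cuts → 7 fragments:
  50 − 0 = 50 bp
  89 − 50 = 39 bp
  147 − 89 = 58 bp
  207 − 147 = 60 bp
  312 − 207 = 105 bp
  329 − 312 = 17 bp
  433 − 329 = 104 bp
Sorted largest to smallest: 105, 104, 60, 58, 50, 39, 17 bp.

105, 104, 60, 58, 50, 39, 17 bp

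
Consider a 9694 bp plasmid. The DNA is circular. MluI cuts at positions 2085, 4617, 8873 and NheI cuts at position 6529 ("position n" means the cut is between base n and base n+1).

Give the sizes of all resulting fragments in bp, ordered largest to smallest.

Combined cut positions (sorted): 2085, 4617, 6529, 8873.
Circular molecule, 4 cuts → 4 fragments:
  4617 − 2085 = 2532 bp
  6529 − 4617 = 1912 bp
  8873 − 6529 = 2344 bp
  wrap: 9694 − 8873 + 2085 = 2906 bp
Sorted largest to smallest: 2906, 2532, 2344, 1912 bp.

2906, 2532, 2344, 1912 bp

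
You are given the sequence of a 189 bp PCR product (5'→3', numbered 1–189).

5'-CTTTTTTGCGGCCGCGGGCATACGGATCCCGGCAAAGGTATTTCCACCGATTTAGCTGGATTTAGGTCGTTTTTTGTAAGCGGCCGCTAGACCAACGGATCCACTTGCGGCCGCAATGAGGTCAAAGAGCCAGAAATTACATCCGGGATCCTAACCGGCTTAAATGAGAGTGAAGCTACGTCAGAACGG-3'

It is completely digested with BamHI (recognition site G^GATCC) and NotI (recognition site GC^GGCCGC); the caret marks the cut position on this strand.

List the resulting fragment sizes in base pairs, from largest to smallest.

57, 43, 38, 16, 15, 11, 9 bp

BamHI sites (GGATCC) start at positions 24, 97, 146.
BamHI cuts after the first base of each site, so after positions 24, 97, 146.
NotI sites (GCGGCCGC) start at positions 8, 80, 107.
NotI cuts after base 2 of each site, so after positions 9, 81, 108.
Combined cut positions: 9, 24, 81, 97, 108, 146.
Linear molecule, 6 cuts → 7 fragments:
  1–9 → 9 bp
  10–24 → 15 bp
  25–81 → 57 bp
  82–97 → 16 bp
  98–108 → 11 bp
  109–146 → 38 bp
  147–189 → 43 bp
Sorted largest to smallest: 57, 43, 38, 16, 15, 11, 9 bp.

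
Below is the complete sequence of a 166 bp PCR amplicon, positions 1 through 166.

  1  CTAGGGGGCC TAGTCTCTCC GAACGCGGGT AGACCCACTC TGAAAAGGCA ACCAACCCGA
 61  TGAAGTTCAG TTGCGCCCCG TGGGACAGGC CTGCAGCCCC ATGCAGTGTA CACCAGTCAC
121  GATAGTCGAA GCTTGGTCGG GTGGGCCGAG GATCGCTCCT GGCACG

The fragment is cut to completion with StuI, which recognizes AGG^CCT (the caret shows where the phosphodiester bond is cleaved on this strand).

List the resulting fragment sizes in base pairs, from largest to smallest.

The StuI site (AGGCCT) starts at position 87.
StuI cuts after base 3 of each site, so after position 89.
Linear molecule, 1 cut → 2 fragments:
  1–89 → 89 bp
  90–166 → 77 bp
Sorted largest to smallest: 89, 77 bp.

89, 77 bp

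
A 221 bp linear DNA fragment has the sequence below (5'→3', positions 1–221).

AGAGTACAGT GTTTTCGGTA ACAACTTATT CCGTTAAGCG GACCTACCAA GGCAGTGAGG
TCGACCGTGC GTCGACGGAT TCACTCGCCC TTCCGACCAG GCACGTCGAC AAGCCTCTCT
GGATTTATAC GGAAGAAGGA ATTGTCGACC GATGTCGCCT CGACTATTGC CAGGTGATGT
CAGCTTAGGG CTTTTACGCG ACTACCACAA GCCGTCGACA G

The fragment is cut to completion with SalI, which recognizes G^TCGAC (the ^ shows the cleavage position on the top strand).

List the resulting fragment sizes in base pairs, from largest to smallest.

SalI sites (GTCGAC) start at positions 60, 71, 105, 144, 214.
SalI cuts after the first base of each site, so after positions 60, 71, 105, 144, 214.
Linear molecule, 5 cuts → 6 fragments:
  1–60 → 60 bp
  61–71 → 11 bp
  72–105 → 34 bp
  106–144 → 39 bp
  145–214 → 70 bp
  215–221 → 7 bp
Sorted largest to smallest: 70, 60, 39, 34, 11, 7 bp.

70, 60, 39, 34, 11, 7 bp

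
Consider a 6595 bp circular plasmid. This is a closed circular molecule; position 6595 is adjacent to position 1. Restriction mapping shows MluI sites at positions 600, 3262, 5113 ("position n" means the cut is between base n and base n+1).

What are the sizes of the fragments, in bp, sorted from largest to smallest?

Circular molecule, 3 cuts → 3 fragments:
  3262 − 600 = 2662 bp
  5113 − 3262 = 1851 bp
  wrap: 6595 − 5113 + 600 = 2082 bp
Sorted largest to smallest: 2662, 2082, 1851 bp.

2662, 2082, 1851 bp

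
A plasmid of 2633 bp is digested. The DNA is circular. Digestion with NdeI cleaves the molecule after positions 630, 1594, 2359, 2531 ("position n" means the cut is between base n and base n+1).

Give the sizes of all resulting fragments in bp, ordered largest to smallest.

964, 765, 732, 172 bp

Circular molecule, 4 cuts → 4 fragments:
  1594 − 630 = 964 bp
  2359 − 1594 = 765 bp
  2531 − 2359 = 172 bp
  wrap: 2633 − 2531 + 630 = 732 bp
Sorted largest to smallest: 964, 765, 732, 172 bp.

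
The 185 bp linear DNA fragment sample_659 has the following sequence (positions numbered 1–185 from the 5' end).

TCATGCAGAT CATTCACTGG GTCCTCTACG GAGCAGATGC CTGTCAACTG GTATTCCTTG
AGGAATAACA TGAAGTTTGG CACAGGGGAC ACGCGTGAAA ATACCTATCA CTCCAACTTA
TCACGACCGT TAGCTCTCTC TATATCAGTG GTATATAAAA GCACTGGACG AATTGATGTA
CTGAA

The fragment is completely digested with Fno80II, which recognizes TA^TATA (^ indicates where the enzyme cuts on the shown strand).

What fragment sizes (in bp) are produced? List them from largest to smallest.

The Fno80II site (TATATA) starts at position 152.
Fno80II cuts after base 2 of each site, so after position 153.
Linear molecule, 1 cut → 2 fragments:
  1–153 → 153 bp
  154–185 → 32 bp
Sorted largest to smallest: 153, 32 bp.

153, 32 bp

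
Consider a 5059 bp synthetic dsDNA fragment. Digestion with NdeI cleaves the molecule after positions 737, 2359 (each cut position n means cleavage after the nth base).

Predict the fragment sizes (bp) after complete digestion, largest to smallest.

2700, 1622, 737 bp

Linear molecule, 2 cuts → 3 fragments:
  737 − 0 = 737 bp
  2359 − 737 = 1622 bp
  5059 − 2359 = 2700 bp
Sorted largest to smallest: 2700, 1622, 737 bp.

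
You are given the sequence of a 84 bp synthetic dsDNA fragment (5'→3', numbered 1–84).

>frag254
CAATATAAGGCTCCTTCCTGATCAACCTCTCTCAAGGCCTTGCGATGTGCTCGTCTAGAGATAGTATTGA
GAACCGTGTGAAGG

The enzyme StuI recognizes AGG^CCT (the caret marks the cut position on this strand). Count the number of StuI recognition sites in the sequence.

1

AGGCCT occurs starting at position 35.
StuI cuts at 1 site.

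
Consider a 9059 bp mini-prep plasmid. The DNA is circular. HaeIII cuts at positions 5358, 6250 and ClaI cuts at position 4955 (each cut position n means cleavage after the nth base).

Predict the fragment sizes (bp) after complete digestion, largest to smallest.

Combined cut positions (sorted): 4955, 5358, 6250.
Circular molecule, 3 cuts → 3 fragments:
  5358 − 4955 = 403 bp
  6250 − 5358 = 892 bp
  wrap: 9059 − 6250 + 4955 = 7764 bp
Sorted largest to smallest: 7764, 892, 403 bp.

7764, 892, 403 bp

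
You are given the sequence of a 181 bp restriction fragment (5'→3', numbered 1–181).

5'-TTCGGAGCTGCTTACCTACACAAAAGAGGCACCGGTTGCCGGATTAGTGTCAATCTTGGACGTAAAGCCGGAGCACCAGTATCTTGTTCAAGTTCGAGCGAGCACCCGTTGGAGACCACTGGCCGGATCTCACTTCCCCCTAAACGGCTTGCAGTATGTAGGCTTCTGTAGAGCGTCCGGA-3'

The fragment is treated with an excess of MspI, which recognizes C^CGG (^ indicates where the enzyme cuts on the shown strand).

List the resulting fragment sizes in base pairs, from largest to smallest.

MspI sites (CCGG) start at positions 32, 39, 68, 123, 177.
MspI cuts after the first base of each site, so after positions 32, 39, 68, 123, 177.
Linear molecule, 5 cuts → 6 fragments:
  1–32 → 32 bp
  33–39 → 7 bp
  40–68 → 29 bp
  69–123 → 55 bp
  124–177 → 54 bp
  178–181 → 4 bp
Sorted largest to smallest: 55, 54, 32, 29, 7, 4 bp.

55, 54, 32, 29, 7, 4 bp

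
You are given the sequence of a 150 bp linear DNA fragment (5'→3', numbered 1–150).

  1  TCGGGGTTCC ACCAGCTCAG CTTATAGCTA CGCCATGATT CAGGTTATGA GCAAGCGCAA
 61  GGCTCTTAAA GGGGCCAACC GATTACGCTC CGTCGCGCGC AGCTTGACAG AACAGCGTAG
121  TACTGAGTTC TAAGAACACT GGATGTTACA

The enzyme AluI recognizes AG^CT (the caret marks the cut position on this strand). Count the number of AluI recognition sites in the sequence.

4

AGCT occurs starting at positions 14, 19, 26, 101.
AluI cuts at 4 sites.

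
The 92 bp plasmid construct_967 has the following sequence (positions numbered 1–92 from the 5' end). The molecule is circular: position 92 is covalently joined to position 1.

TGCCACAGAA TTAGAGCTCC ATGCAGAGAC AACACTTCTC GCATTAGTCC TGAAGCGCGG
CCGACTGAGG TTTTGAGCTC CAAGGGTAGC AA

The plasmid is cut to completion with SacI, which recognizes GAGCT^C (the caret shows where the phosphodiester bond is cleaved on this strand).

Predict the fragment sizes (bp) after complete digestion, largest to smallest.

SacI sites (GAGCTC) start at positions 14, 75.
SacI cuts after base 5 of each site (before the last base), so after positions 18, 79.
Circular molecule, 2 cuts → 2 fragments:
  19–79 → 61 bp
  80–92 then 1–18 → 13 + 18 = 31 bp
Sorted largest to smallest: 61, 31 bp.

61, 31 bp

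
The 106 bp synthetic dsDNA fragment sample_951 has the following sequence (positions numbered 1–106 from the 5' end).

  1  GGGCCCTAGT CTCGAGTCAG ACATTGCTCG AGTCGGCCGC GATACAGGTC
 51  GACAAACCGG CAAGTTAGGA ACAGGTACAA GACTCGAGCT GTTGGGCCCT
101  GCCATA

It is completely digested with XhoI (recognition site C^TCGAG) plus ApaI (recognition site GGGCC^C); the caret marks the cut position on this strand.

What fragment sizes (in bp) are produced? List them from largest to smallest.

56, 16, 15, 8, 6, 5 bp

XhoI sites (CTCGAG) start at positions 11, 27, 83.
XhoI cuts after the first base of each site, so after positions 11, 27, 83.
ApaI sites (GGGCCC) start at positions 1, 94.
ApaI cuts after base 5 of each site (before the last base), so after positions 5, 98.
Combined cut positions: 5, 11, 27, 83, 98.
Linear molecule, 5 cuts → 6 fragments:
  1–5 → 5 bp
  6–11 → 6 bp
  12–27 → 16 bp
  28–83 → 56 bp
  84–98 → 15 bp
  99–106 → 8 bp
Sorted largest to smallest: 56, 16, 15, 8, 6, 5 bp.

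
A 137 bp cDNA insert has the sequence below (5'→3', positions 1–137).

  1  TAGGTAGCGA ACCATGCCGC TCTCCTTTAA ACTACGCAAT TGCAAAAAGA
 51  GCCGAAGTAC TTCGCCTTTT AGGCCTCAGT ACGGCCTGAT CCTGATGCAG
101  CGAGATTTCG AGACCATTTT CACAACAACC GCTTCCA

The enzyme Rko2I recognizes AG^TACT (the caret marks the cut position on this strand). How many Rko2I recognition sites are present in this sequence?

AGTACT occurs starting at position 56.
Rko2I cuts at 1 site.

1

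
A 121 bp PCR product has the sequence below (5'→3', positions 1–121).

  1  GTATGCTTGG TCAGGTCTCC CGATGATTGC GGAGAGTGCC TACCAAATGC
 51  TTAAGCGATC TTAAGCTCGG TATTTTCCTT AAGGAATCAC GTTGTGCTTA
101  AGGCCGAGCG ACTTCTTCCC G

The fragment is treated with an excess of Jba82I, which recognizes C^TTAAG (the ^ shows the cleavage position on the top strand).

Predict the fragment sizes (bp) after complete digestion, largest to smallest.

Jba82I sites (CTTAAG) start at positions 50, 60, 78, 97.
Jba82I cuts after the first base of each site, so after positions 50, 60, 78, 97.
Linear molecule, 4 cuts → 5 fragments:
  1–50 → 50 bp
  51–60 → 10 bp
  61–78 → 18 bp
  79–97 → 19 bp
  98–121 → 24 bp
Sorted largest to smallest: 50, 24, 19, 18, 10 bp.

50, 24, 19, 18, 10 bp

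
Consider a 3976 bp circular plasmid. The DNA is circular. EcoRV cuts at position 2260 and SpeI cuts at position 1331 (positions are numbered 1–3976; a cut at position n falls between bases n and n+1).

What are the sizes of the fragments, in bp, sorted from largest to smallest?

Combined cut positions (sorted): 1331, 2260.
Circular molecule, 2 cuts → 2 fragments:
  2260 − 1331 = 929 bp
  wrap: 3976 − 2260 + 1331 = 3047 bp
Sorted largest to smallest: 3047, 929 bp.

3047, 929 bp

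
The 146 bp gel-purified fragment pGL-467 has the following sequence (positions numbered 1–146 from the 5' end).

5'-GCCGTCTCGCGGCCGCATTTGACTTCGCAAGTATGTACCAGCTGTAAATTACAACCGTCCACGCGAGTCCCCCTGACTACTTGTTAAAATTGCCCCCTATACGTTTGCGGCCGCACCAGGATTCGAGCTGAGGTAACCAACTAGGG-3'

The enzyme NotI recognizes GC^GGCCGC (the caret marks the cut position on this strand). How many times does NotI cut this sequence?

GCGGCCGC occurs starting at positions 9, 107.
NotI cuts at 2 sites.

2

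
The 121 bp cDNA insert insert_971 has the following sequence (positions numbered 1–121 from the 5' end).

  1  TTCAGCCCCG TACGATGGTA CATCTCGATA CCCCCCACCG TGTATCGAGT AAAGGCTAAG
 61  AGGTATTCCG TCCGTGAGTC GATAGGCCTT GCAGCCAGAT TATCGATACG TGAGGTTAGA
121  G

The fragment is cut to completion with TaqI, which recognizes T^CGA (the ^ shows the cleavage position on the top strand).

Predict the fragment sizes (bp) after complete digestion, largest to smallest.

TaqI sites (TCGA) start at positions 25, 45, 79, 103.
TaqI cuts after the first base of each site, so after positions 25, 45, 79, 103.
Linear molecule, 4 cuts → 5 fragments:
  1–25 → 25 bp
  26–45 → 20 bp
  46–79 → 34 bp
  80–103 → 24 bp
  104–121 → 18 bp
Sorted largest to smallest: 34, 25, 24, 20, 18 bp.

34, 25, 24, 20, 18 bp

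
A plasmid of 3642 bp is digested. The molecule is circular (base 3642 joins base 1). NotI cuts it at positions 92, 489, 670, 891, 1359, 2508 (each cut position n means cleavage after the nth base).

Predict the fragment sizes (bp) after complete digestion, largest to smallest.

Circular molecule, 6 cuts → 6 fragments:
  489 − 92 = 397 bp
  670 − 489 = 181 bp
  891 − 670 = 221 bp
  1359 − 891 = 468 bp
  2508 − 1359 = 1149 bp
  wrap: 3642 − 2508 + 92 = 1226 bp
Sorted largest to smallest: 1226, 1149, 468, 397, 221, 181 bp.

1226, 1149, 468, 397, 221, 181 bp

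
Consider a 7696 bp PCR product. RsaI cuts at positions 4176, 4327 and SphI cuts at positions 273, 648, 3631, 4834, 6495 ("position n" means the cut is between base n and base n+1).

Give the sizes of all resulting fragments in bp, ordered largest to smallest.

Combined cut positions (sorted): 273, 648, 3631, 4176, 4327, 4834, 6495.
Linear molecule, 7 cuts → 8 fragments:
  273 − 0 = 273 bp
  648 − 273 = 375 bp
  3631 − 648 = 2983 bp
  4176 − 3631 = 545 bp
  4327 − 4176 = 151 bp
  4834 − 4327 = 507 bp
  6495 − 4834 = 1661 bp
  7696 − 6495 = 1201 bp
Sorted largest to smallest: 2983, 1661, 1201, 545, 507, 375, 273, 151 bp.

2983, 1661, 1201, 545, 507, 375, 273, 151 bp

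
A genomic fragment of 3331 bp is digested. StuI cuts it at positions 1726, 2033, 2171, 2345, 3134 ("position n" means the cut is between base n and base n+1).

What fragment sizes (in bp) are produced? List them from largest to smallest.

Linear molecule, 5 cuts → 6 fragments:
  1726 − 0 = 1726 bp
  2033 − 1726 = 307 bp
  2171 − 2033 = 138 bp
  2345 − 2171 = 174 bp
  3134 − 2345 = 789 bp
  3331 − 3134 = 197 bp
Sorted largest to smallest: 1726, 789, 307, 197, 174, 138 bp.

1726, 789, 307, 197, 174, 138 bp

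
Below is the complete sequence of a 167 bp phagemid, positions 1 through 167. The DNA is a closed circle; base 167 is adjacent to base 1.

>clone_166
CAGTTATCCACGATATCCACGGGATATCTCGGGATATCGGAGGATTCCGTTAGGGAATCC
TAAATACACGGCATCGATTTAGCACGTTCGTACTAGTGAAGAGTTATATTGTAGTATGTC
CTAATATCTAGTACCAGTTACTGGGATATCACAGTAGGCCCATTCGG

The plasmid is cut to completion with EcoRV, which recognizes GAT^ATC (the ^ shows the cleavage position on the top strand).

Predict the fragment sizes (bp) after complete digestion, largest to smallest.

112, 34, 11, 10 bp

EcoRV sites (GATATC) start at positions 12, 23, 33, 145.
EcoRV cuts after base 3 of each site, so after positions 14, 25, 35, 147.
Circular molecule, 4 cuts → 4 fragments:
  15–25 → 11 bp
  26–35 → 10 bp
  36–147 → 112 bp
  148–167 then 1–14 → 20 + 14 = 34 bp
Sorted largest to smallest: 112, 34, 11, 10 bp.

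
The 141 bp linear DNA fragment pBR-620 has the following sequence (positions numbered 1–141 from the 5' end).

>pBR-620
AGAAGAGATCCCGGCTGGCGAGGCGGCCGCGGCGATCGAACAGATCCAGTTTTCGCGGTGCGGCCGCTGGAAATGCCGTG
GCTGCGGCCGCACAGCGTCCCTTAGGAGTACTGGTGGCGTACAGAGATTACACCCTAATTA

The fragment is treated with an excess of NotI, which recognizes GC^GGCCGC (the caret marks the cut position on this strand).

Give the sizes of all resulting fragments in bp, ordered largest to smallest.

NotI sites (GCGGCCGC) start at positions 23, 60, 84.
NotI cuts after base 2 of each site, so after positions 24, 61, 85.
Linear molecule, 3 cuts → 4 fragments:
  1–24 → 24 bp
  25–61 → 37 bp
  62–85 → 24 bp
  86–141 → 56 bp
Sorted largest to smallest: 56, 37, 24, 24 bp.

56, 37, 24, 24 bp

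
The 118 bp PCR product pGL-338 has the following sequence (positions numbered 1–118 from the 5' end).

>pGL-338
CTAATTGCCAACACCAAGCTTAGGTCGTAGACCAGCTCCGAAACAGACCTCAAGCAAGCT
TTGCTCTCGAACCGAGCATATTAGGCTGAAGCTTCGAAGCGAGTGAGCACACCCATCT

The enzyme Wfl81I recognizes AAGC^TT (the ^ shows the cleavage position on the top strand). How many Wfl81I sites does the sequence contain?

AAGCTT occurs starting at positions 16, 56, 89.
Wfl81I cuts at 3 sites.

3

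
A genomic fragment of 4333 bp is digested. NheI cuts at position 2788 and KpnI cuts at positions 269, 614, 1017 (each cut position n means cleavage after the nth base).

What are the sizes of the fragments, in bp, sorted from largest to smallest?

1771, 1545, 403, 345, 269 bp

Combined cut positions (sorted): 269, 614, 1017, 2788.
Linear molecule, 4 cuts → 5 fragments:
  269 − 0 = 269 bp
  614 − 269 = 345 bp
  1017 − 614 = 403 bp
  2788 − 1017 = 1771 bp
  4333 − 2788 = 1545 bp
Sorted largest to smallest: 1771, 1545, 403, 345, 269 bp.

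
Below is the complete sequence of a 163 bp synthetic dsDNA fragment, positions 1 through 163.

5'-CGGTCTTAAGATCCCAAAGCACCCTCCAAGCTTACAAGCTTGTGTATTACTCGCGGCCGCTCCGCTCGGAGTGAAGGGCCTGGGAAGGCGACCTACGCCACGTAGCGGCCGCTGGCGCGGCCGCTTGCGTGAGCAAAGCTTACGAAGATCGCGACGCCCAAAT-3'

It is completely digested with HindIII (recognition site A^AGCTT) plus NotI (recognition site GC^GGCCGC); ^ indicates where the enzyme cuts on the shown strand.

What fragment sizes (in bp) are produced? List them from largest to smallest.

HindIII sites (AAGCTT) start at positions 28, 36, 136.
HindIII cuts after the first base of each site, so after positions 28, 36, 136.
NotI sites (GCGGCCGC) start at positions 53, 105, 117.
NotI cuts after base 2 of each site, so after positions 54, 106, 118.
Combined cut positions: 28, 36, 54, 106, 118, 136.
Linear molecule, 6 cuts → 7 fragments:
  1–28 → 28 bp
  29–36 → 8 bp
  37–54 → 18 bp
  55–106 → 52 bp
  107–118 → 12 bp
  119–136 → 18 bp
  137–163 → 27 bp
Sorted largest to smallest: 52, 28, 27, 18, 18, 12, 8 bp.

52, 28, 27, 18, 18, 12, 8 bp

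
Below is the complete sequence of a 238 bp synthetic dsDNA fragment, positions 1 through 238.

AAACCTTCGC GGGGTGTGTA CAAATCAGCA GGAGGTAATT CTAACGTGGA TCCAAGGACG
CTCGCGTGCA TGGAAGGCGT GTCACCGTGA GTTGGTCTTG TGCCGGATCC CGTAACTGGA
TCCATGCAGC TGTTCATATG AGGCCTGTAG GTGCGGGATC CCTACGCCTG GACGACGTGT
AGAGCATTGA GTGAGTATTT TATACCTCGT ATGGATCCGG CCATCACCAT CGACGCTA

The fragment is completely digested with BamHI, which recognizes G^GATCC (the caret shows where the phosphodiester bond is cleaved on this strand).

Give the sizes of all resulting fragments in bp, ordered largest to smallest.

BamHI sites (GGATCC) start at positions 48, 105, 118, 156, 213.
BamHI cuts after the first base of each site, so after positions 48, 105, 118, 156, 213.
Linear molecule, 5 cuts → 6 fragments:
  1–48 → 48 bp
  49–105 → 57 bp
  106–118 → 13 bp
  119–156 → 38 bp
  157–213 → 57 bp
  214–238 → 25 bp
Sorted largest to smallest: 57, 57, 48, 38, 25, 13 bp.

57, 57, 48, 38, 25, 13 bp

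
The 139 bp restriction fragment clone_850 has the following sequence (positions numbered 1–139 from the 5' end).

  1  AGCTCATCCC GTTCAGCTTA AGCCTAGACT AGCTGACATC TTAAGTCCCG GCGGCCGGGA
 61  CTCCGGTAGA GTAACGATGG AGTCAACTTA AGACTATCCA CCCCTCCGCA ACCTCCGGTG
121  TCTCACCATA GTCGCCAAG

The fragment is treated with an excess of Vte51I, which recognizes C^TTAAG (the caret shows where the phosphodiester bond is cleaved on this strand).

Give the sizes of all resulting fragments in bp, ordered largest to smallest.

52, 47, 23, 17 bp

Vte51I sites (CTTAAG) start at positions 17, 40, 87.
Vte51I cuts after the first base of each site, so after positions 17, 40, 87.
Linear molecule, 3 cuts → 4 fragments:
  1–17 → 17 bp
  18–40 → 23 bp
  41–87 → 47 bp
  88–139 → 52 bp
Sorted largest to smallest: 52, 47, 23, 17 bp.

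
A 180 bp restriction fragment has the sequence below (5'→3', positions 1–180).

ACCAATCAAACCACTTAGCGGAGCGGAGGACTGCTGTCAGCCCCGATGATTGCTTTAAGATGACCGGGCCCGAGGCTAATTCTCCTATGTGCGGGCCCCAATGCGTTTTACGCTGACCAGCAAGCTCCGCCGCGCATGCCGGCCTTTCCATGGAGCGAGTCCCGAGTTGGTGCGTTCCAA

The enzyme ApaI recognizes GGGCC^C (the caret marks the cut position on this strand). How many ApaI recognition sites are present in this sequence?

2

GGGCCC occurs starting at positions 66, 93.
ApaI cuts at 2 sites.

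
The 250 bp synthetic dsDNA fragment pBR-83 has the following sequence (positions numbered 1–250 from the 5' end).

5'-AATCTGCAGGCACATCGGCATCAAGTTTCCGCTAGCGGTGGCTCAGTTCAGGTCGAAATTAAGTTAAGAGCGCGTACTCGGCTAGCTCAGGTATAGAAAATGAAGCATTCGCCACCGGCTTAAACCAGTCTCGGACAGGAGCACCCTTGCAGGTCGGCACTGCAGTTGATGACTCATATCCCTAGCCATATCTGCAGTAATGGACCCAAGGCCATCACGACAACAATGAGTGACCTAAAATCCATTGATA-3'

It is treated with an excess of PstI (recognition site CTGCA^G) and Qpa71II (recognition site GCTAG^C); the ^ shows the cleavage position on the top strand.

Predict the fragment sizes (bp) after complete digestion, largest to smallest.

79, 54, 50, 32, 27, 8 bp

PstI sites (CTGCAG) start at positions 4, 160, 192.
PstI cuts after base 5 of each site (before the last base), so after positions 8, 164, 196.
Qpa71II sites (GCTAGC) start at positions 31, 81.
Qpa71II cuts after base 5 of each site (before the last base), so after positions 35, 85.
Combined cut positions: 8, 35, 85, 164, 196.
Linear molecule, 5 cuts → 6 fragments:
  1–8 → 8 bp
  9–35 → 27 bp
  36–85 → 50 bp
  86–164 → 79 bp
  165–196 → 32 bp
  197–250 → 54 bp
Sorted largest to smallest: 79, 54, 50, 32, 27, 8 bp.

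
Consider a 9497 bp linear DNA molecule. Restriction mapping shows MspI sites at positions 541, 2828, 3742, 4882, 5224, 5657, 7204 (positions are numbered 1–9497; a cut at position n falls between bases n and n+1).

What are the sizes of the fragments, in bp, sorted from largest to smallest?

Linear molecule, 7 cuts → 8 fragments:
  541 − 0 = 541 bp
  2828 − 541 = 2287 bp
  3742 − 2828 = 914 bp
  4882 − 3742 = 1140 bp
  5224 − 4882 = 342 bp
  5657 − 5224 = 433 bp
  7204 − 5657 = 1547 bp
  9497 − 7204 = 2293 bp
Sorted largest to smallest: 2293, 2287, 1547, 1140, 914, 541, 433, 342 bp.

2293, 2287, 1547, 1140, 914, 541, 433, 342 bp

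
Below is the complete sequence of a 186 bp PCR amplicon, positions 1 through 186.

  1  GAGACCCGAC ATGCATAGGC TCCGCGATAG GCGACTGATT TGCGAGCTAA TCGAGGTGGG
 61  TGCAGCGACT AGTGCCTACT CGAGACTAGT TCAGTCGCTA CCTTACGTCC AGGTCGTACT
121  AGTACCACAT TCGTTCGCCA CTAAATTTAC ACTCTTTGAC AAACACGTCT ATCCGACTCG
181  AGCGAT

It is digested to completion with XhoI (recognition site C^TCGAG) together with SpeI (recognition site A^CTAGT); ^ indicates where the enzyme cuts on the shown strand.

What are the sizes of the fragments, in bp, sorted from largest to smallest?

XhoI sites (CTCGAG) start at positions 79, 177.
XhoI cuts after the first base of each site, so after positions 79, 177.
SpeI sites (ACTAGT) start at positions 68, 85, 118.
SpeI cuts after the first base of each site, so after positions 68, 85, 118.
Combined cut positions: 68, 79, 85, 118, 177.
Linear molecule, 5 cuts → 6 fragments:
  1–68 → 68 bp
  69–79 → 11 bp
  80–85 → 6 bp
  86–118 → 33 bp
  119–177 → 59 bp
  178–186 → 9 bp
Sorted largest to smallest: 68, 59, 33, 11, 9, 6 bp.

68, 59, 33, 11, 9, 6 bp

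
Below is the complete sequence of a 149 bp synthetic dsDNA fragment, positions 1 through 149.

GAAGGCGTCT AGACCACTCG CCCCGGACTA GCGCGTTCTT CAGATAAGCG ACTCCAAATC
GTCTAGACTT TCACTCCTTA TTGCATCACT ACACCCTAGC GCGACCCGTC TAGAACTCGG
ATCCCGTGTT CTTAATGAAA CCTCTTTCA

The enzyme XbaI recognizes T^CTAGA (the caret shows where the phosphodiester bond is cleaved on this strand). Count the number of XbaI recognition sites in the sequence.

TCTAGA occurs starting at positions 8, 62, 109.
XbaI cuts at 3 sites.

3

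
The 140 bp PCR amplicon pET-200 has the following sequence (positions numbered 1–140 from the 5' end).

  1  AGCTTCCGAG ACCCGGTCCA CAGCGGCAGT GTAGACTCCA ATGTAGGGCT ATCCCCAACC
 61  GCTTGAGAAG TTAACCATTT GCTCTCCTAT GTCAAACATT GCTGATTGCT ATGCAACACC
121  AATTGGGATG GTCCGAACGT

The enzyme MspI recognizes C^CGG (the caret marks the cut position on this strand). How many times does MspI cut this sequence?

1

CCGG occurs starting at position 13.
MspI cuts at 1 site.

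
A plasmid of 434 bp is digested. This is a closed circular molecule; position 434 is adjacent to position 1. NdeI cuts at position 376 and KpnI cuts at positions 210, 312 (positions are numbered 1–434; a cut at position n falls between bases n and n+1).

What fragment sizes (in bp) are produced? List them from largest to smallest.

268, 102, 64 bp

Combined cut positions (sorted): 210, 312, 376.
Circular molecule, 3 cuts → 3 fragments:
  312 − 210 = 102 bp
  376 − 312 = 64 bp
  wrap: 434 − 376 + 210 = 268 bp
Sorted largest to smallest: 268, 102, 64 bp.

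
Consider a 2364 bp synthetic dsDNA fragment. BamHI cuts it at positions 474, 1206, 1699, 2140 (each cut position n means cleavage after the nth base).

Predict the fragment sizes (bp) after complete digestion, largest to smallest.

Linear molecule, 4 cuts → 5 fragments:
  474 − 0 = 474 bp
  1206 − 474 = 732 bp
  1699 − 1206 = 493 bp
  2140 − 1699 = 441 bp
  2364 − 2140 = 224 bp
Sorted largest to smallest: 732, 493, 474, 441, 224 bp.

732, 493, 474, 441, 224 bp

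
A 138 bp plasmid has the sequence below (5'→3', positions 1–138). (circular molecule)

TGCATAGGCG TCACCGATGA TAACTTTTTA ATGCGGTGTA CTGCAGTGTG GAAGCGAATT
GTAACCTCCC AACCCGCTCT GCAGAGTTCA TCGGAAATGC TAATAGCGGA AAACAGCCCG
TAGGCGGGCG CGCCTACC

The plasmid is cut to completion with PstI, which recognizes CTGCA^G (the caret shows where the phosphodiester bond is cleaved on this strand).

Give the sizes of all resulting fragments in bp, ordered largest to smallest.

100, 38 bp

PstI sites (CTGCAG) start at positions 41, 79.
PstI cuts after base 5 of each site (before the last base), so after positions 45, 83.
Circular molecule, 2 cuts → 2 fragments:
  46–83 → 38 bp
  84–138 then 1–45 → 55 + 45 = 100 bp
Sorted largest to smallest: 100, 38 bp.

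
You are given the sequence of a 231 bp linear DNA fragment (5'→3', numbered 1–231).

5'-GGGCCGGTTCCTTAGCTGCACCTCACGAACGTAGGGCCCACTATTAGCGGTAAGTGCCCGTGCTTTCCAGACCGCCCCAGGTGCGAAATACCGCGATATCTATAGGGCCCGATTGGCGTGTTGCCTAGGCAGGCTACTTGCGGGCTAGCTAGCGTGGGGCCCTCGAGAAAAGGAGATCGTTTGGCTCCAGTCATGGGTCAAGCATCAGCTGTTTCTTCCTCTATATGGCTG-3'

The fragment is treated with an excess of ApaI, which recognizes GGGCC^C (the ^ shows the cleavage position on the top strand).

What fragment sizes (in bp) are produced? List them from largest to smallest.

71, 70, 52, 38 bp

ApaI sites (GGGCCC) start at positions 34, 105, 157.
ApaI cuts after base 5 of each site (before the last base), so after positions 38, 109, 161.
Linear molecule, 3 cuts → 4 fragments:
  1–38 → 38 bp
  39–109 → 71 bp
  110–161 → 52 bp
  162–231 → 70 bp
Sorted largest to smallest: 71, 70, 52, 38 bp.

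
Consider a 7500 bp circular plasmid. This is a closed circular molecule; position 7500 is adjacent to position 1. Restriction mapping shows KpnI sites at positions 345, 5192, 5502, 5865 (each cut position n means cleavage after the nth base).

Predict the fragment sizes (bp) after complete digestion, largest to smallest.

4847, 1980, 363, 310 bp

Circular molecule, 4 cuts → 4 fragments:
  5192 − 345 = 4847 bp
  5502 − 5192 = 310 bp
  5865 − 5502 = 363 bp
  wrap: 7500 − 5865 + 345 = 1980 bp
Sorted largest to smallest: 4847, 1980, 363, 310 bp.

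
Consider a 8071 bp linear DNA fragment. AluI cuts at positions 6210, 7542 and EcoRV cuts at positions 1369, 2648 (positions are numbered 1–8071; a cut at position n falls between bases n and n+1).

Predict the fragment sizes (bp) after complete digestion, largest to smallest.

3562, 1369, 1332, 1279, 529 bp

Combined cut positions (sorted): 1369, 2648, 6210, 7542.
Linear molecule, 4 cuts → 5 fragments:
  1369 − 0 = 1369 bp
  2648 − 1369 = 1279 bp
  6210 − 2648 = 3562 bp
  7542 − 6210 = 1332 bp
  8071 − 7542 = 529 bp
Sorted largest to smallest: 3562, 1369, 1332, 1279, 529 bp.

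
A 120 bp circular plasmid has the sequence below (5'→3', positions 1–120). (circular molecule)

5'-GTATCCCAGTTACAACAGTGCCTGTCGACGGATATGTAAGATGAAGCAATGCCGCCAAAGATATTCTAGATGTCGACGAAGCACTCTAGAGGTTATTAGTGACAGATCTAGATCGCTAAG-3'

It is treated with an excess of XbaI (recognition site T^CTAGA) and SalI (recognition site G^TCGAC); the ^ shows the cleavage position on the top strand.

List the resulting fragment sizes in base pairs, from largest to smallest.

XbaI sites (TCTAGA) start at positions 65, 85, 107.
XbaI cuts after the first base of each site, so after positions 65, 85, 107.
SalI sites (GTCGAC) start at positions 24, 72.
SalI cuts after the first base of each site, so after positions 24, 72.
Combined cut positions: 24, 65, 72, 85, 107.
Circular molecule, 5 cuts → 5 fragments:
  25–65 → 41 bp
  66–72 → 7 bp
  73–85 → 13 bp
  86–107 → 22 bp
  108–120 then 1–24 → 13 + 24 = 37 bp
Sorted largest to smallest: 41, 37, 22, 13, 7 bp.

41, 37, 22, 13, 7 bp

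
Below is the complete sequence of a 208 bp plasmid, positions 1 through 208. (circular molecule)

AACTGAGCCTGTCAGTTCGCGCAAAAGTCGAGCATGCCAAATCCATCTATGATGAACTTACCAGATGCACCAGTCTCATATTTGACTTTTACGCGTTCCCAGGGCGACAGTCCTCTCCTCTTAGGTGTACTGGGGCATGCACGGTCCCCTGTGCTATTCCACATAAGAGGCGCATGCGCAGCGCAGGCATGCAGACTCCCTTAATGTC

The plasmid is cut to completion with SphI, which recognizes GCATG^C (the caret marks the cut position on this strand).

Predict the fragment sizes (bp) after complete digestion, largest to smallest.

SphI sites (GCATGC) start at positions 32, 135, 172, 187.
SphI cuts after base 5 of each site (before the last base), so after positions 36, 139, 176, 191.
Circular molecule, 4 cuts → 4 fragments:
  37–139 → 103 bp
  140–176 → 37 bp
  177–191 → 15 bp
  192–208 then 1–36 → 17 + 36 = 53 bp
Sorted largest to smallest: 103, 53, 37, 15 bp.

103, 53, 37, 15 bp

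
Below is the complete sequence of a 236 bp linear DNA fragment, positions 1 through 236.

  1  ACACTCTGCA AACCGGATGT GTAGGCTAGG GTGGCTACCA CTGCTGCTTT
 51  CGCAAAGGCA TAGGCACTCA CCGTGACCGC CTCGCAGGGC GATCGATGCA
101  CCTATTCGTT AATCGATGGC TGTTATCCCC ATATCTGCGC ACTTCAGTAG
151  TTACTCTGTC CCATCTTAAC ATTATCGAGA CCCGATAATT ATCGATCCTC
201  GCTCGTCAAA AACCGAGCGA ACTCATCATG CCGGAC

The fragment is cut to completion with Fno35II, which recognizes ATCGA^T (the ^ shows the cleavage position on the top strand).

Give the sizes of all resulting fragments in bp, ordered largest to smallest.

96, 79, 41, 20 bp

Fno35II sites (ATCGAT) start at positions 92, 112, 191.
Fno35II cuts after base 5 of each site (before the last base), so after positions 96, 116, 195.
Linear molecule, 3 cuts → 4 fragments:
  1–96 → 96 bp
  97–116 → 20 bp
  117–195 → 79 bp
  196–236 → 41 bp
Sorted largest to smallest: 96, 79, 41, 20 bp.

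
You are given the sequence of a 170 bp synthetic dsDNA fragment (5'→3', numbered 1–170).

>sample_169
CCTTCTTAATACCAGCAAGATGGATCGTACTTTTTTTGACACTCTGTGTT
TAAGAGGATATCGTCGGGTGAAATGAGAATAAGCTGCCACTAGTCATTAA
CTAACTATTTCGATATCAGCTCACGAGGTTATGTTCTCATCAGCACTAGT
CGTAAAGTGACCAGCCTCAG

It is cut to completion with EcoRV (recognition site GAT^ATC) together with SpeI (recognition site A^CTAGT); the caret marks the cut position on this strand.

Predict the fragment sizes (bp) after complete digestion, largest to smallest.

EcoRV sites (GATATC) start at positions 57, 112.
EcoRV cuts after base 3 of each site, so after positions 59, 114.
SpeI sites (ACTAGT) start at positions 89, 145.
SpeI cuts after the first base of each site, so after positions 89, 145.
Combined cut positions: 59, 89, 114, 145.
Linear molecule, 4 cuts → 5 fragments:
  1–59 → 59 bp
  60–89 → 30 bp
  90–114 → 25 bp
  115–145 → 31 bp
  146–170 → 25 bp
Sorted largest to smallest: 59, 31, 30, 25, 25 bp.

59, 31, 30, 25, 25 bp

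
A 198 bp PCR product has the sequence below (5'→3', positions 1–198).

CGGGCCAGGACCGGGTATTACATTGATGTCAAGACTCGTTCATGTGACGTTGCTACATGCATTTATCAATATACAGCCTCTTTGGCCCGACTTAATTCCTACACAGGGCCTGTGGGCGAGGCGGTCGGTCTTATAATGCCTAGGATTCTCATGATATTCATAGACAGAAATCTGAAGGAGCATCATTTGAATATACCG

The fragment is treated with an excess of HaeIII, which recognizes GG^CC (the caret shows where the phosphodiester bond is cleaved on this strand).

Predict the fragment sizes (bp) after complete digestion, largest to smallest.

HaeIII sites (GGCC) start at positions 3, 84, 107.
HaeIII cuts after base 2 of each site, so after positions 4, 85, 108.
Linear molecule, 3 cuts → 4 fragments:
  1–4 → 4 bp
  5–85 → 81 bp
  86–108 → 23 bp
  109–198 → 90 bp
Sorted largest to smallest: 90, 81, 23, 4 bp.

90, 81, 23, 4 bp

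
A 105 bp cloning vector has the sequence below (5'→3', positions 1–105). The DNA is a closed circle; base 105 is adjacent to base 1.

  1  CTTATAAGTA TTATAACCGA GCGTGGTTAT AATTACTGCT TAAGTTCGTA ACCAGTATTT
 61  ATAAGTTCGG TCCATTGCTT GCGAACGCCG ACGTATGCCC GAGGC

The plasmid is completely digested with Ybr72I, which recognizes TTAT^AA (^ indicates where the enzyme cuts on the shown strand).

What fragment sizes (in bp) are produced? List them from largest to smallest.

Ybr72I sites (TTATAA) start at positions 2, 11, 27, 59.
Ybr72I cuts after base 4 of each site, so after positions 5, 14, 30, 62.
Circular molecule, 4 cuts → 4 fragments:
  6–14 → 9 bp
  15–30 → 16 bp
  31–62 → 32 bp
  63–105 then 1–5 → 43 + 5 = 48 bp
Sorted largest to smallest: 48, 32, 16, 9 bp.

48, 32, 16, 9 bp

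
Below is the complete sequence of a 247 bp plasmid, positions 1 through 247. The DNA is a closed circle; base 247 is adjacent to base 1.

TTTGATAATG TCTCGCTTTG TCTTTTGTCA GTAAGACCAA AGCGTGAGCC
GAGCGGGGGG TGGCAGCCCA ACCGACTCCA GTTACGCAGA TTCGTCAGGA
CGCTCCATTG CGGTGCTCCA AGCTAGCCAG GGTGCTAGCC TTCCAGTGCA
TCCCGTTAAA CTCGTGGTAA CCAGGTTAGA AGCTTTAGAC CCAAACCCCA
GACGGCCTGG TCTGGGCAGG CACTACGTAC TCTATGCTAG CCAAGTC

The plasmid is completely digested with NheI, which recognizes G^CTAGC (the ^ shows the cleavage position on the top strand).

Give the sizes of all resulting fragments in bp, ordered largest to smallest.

133, 102, 12 bp

NheI sites (GCTAGC) start at positions 122, 134, 236.
NheI cuts after the first base of each site, so after positions 122, 134, 236.
Circular molecule, 3 cuts → 3 fragments:
  123–134 → 12 bp
  135–236 → 102 bp
  237–247 then 1–122 → 11 + 122 = 133 bp
Sorted largest to smallest: 133, 102, 12 bp.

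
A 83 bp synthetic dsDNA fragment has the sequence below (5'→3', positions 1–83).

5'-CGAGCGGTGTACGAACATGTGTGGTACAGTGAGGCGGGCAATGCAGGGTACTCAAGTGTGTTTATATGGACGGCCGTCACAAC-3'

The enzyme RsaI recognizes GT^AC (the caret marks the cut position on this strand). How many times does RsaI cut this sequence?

GTAC occurs starting at positions 9, 24, 48.
RsaI cuts at 3 sites.

3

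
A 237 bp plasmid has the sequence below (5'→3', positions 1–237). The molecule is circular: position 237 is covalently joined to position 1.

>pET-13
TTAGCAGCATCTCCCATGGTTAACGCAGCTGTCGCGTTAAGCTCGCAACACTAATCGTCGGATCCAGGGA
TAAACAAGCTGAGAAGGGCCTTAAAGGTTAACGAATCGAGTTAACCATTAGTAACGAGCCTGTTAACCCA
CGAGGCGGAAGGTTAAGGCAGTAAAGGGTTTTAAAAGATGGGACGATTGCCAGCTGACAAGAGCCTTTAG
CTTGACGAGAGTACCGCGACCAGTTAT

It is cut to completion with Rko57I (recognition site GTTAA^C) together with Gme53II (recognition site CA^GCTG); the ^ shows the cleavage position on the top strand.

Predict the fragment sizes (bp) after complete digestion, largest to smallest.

74, 68, 56, 22, 13, 4 bp

Rko57I sites (GTTAAC) start at positions 19, 97, 110, 132.
Rko57I cuts after base 5 of each site (before the last base), so after positions 23, 101, 114, 136.
Gme53II sites (CAGCTG) start at positions 26, 191.
Gme53II cuts after base 2 of each site, so after positions 27, 192.
Combined cut positions: 23, 27, 101, 114, 136, 192.
Circular molecule, 6 cuts → 6 fragments:
  24–27 → 4 bp
  28–101 → 74 bp
  102–114 → 13 bp
  115–136 → 22 bp
  137–192 → 56 bp
  193–237 then 1–23 → 45 + 23 = 68 bp
Sorted largest to smallest: 74, 68, 56, 22, 13, 4 bp.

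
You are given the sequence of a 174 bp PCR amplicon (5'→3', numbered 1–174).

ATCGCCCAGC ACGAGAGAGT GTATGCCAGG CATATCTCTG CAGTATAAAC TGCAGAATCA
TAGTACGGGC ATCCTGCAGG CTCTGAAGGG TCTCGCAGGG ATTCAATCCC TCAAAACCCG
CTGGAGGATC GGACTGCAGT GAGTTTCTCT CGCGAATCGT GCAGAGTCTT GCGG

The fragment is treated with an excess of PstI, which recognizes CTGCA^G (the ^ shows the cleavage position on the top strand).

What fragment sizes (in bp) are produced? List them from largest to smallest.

PstI sites (CTGCAG) start at positions 38, 50, 74, 134.
PstI cuts after base 5 of each site (before the last base), so after positions 42, 54, 78, 138.
Linear molecule, 4 cuts → 5 fragments:
  1–42 → 42 bp
  43–54 → 12 bp
  55–78 → 24 bp
  79–138 → 60 bp
  139–174 → 36 bp
Sorted largest to smallest: 60, 42, 36, 24, 12 bp.

60, 42, 36, 24, 12 bp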